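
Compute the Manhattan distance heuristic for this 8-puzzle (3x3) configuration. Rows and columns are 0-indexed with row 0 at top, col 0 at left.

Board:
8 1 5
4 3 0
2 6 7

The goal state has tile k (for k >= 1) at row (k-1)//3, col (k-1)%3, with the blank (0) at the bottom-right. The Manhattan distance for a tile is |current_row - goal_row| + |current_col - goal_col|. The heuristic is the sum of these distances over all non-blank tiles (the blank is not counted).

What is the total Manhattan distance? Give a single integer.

Answer: 15

Derivation:
Tile 8: at (0,0), goal (2,1), distance |0-2|+|0-1| = 3
Tile 1: at (0,1), goal (0,0), distance |0-0|+|1-0| = 1
Tile 5: at (0,2), goal (1,1), distance |0-1|+|2-1| = 2
Tile 4: at (1,0), goal (1,0), distance |1-1|+|0-0| = 0
Tile 3: at (1,1), goal (0,2), distance |1-0|+|1-2| = 2
Tile 2: at (2,0), goal (0,1), distance |2-0|+|0-1| = 3
Tile 6: at (2,1), goal (1,2), distance |2-1|+|1-2| = 2
Tile 7: at (2,2), goal (2,0), distance |2-2|+|2-0| = 2
Sum: 3 + 1 + 2 + 0 + 2 + 3 + 2 + 2 = 15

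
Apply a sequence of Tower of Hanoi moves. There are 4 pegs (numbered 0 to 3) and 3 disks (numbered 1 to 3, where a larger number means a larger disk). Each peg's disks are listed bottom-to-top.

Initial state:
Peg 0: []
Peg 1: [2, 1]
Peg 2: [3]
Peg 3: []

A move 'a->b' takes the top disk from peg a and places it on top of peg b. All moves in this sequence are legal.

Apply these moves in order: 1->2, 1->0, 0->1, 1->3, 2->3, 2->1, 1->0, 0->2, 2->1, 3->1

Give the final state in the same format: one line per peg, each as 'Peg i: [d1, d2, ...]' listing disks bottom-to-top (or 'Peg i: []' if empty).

After move 1 (1->2):
Peg 0: []
Peg 1: [2]
Peg 2: [3, 1]
Peg 3: []

After move 2 (1->0):
Peg 0: [2]
Peg 1: []
Peg 2: [3, 1]
Peg 3: []

After move 3 (0->1):
Peg 0: []
Peg 1: [2]
Peg 2: [3, 1]
Peg 3: []

After move 4 (1->3):
Peg 0: []
Peg 1: []
Peg 2: [3, 1]
Peg 3: [2]

After move 5 (2->3):
Peg 0: []
Peg 1: []
Peg 2: [3]
Peg 3: [2, 1]

After move 6 (2->1):
Peg 0: []
Peg 1: [3]
Peg 2: []
Peg 3: [2, 1]

After move 7 (1->0):
Peg 0: [3]
Peg 1: []
Peg 2: []
Peg 3: [2, 1]

After move 8 (0->2):
Peg 0: []
Peg 1: []
Peg 2: [3]
Peg 3: [2, 1]

After move 9 (2->1):
Peg 0: []
Peg 1: [3]
Peg 2: []
Peg 3: [2, 1]

After move 10 (3->1):
Peg 0: []
Peg 1: [3, 1]
Peg 2: []
Peg 3: [2]

Answer: Peg 0: []
Peg 1: [3, 1]
Peg 2: []
Peg 3: [2]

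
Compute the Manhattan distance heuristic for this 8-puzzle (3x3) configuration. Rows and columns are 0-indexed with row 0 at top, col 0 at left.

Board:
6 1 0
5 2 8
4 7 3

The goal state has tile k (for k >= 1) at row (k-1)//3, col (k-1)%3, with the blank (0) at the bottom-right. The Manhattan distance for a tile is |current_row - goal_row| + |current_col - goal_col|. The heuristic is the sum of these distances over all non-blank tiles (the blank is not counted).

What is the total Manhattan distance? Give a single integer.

Tile 6: at (0,0), goal (1,2), distance |0-1|+|0-2| = 3
Tile 1: at (0,1), goal (0,0), distance |0-0|+|1-0| = 1
Tile 5: at (1,0), goal (1,1), distance |1-1|+|0-1| = 1
Tile 2: at (1,1), goal (0,1), distance |1-0|+|1-1| = 1
Tile 8: at (1,2), goal (2,1), distance |1-2|+|2-1| = 2
Tile 4: at (2,0), goal (1,0), distance |2-1|+|0-0| = 1
Tile 7: at (2,1), goal (2,0), distance |2-2|+|1-0| = 1
Tile 3: at (2,2), goal (0,2), distance |2-0|+|2-2| = 2
Sum: 3 + 1 + 1 + 1 + 2 + 1 + 1 + 2 = 12

Answer: 12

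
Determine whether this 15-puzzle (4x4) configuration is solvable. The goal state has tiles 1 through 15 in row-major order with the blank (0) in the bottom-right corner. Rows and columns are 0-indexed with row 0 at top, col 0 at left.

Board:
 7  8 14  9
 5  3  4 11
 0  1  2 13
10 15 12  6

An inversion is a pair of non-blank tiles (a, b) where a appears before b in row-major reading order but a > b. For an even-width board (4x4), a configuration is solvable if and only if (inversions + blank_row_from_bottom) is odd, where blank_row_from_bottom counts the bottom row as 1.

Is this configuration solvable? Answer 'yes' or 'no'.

Answer: no

Derivation:
Inversions: 48
Blank is in row 2 (0-indexed from top), which is row 2 counting from the bottom (bottom = 1).
48 + 2 = 50, which is even, so the puzzle is not solvable.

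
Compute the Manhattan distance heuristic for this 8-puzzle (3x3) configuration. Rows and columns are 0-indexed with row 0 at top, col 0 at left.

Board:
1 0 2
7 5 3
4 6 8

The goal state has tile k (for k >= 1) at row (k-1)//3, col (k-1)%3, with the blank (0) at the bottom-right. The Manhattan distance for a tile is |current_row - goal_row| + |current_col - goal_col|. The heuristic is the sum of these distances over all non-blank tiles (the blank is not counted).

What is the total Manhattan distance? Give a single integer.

Answer: 7

Derivation:
Tile 1: at (0,0), goal (0,0), distance |0-0|+|0-0| = 0
Tile 2: at (0,2), goal (0,1), distance |0-0|+|2-1| = 1
Tile 7: at (1,0), goal (2,0), distance |1-2|+|0-0| = 1
Tile 5: at (1,1), goal (1,1), distance |1-1|+|1-1| = 0
Tile 3: at (1,2), goal (0,2), distance |1-0|+|2-2| = 1
Tile 4: at (2,0), goal (1,0), distance |2-1|+|0-0| = 1
Tile 6: at (2,1), goal (1,2), distance |2-1|+|1-2| = 2
Tile 8: at (2,2), goal (2,1), distance |2-2|+|2-1| = 1
Sum: 0 + 1 + 1 + 0 + 1 + 1 + 2 + 1 = 7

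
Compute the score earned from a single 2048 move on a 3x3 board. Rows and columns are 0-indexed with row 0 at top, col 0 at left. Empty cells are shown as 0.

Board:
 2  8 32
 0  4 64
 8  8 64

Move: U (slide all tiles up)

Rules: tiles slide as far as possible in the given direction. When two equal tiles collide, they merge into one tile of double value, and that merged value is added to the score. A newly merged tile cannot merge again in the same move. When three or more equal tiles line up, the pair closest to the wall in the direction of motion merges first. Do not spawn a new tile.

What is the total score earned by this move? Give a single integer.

Slide up:
col 0: [2, 0, 8] -> [2, 8, 0]  score +0 (running 0)
col 1: [8, 4, 8] -> [8, 4, 8]  score +0 (running 0)
col 2: [32, 64, 64] -> [32, 128, 0]  score +128 (running 128)
Board after move:
  2   8  32
  8   4 128
  0   8   0

Answer: 128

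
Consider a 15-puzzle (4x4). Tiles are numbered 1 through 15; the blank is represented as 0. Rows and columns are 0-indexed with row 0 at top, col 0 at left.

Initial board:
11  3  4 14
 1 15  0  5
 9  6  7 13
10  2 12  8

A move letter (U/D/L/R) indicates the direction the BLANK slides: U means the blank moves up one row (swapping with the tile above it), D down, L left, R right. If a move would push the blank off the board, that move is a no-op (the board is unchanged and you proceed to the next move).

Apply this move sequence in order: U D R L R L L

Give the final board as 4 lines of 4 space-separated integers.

After move 1 (U):
11  3  0 14
 1 15  4  5
 9  6  7 13
10  2 12  8

After move 2 (D):
11  3  4 14
 1 15  0  5
 9  6  7 13
10  2 12  8

After move 3 (R):
11  3  4 14
 1 15  5  0
 9  6  7 13
10  2 12  8

After move 4 (L):
11  3  4 14
 1 15  0  5
 9  6  7 13
10  2 12  8

After move 5 (R):
11  3  4 14
 1 15  5  0
 9  6  7 13
10  2 12  8

After move 6 (L):
11  3  4 14
 1 15  0  5
 9  6  7 13
10  2 12  8

After move 7 (L):
11  3  4 14
 1  0 15  5
 9  6  7 13
10  2 12  8

Answer: 11  3  4 14
 1  0 15  5
 9  6  7 13
10  2 12  8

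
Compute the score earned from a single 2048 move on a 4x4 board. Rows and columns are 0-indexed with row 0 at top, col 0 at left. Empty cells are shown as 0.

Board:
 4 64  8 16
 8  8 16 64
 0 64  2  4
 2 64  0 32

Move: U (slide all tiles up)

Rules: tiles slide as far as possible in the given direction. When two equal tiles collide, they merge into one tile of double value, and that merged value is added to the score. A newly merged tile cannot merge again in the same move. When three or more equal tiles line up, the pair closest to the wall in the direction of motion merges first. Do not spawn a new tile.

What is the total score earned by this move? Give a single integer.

Answer: 128

Derivation:
Slide up:
col 0: [4, 8, 0, 2] -> [4, 8, 2, 0]  score +0 (running 0)
col 1: [64, 8, 64, 64] -> [64, 8, 128, 0]  score +128 (running 128)
col 2: [8, 16, 2, 0] -> [8, 16, 2, 0]  score +0 (running 128)
col 3: [16, 64, 4, 32] -> [16, 64, 4, 32]  score +0 (running 128)
Board after move:
  4  64   8  16
  8   8  16  64
  2 128   2   4
  0   0   0  32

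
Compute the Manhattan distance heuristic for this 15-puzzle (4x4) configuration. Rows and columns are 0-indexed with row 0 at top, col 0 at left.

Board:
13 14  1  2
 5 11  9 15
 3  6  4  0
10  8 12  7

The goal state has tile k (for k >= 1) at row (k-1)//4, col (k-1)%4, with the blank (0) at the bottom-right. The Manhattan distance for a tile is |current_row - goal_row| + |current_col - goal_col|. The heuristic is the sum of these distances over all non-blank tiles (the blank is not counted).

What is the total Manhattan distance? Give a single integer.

Answer: 37

Derivation:
Tile 13: at (0,0), goal (3,0), distance |0-3|+|0-0| = 3
Tile 14: at (0,1), goal (3,1), distance |0-3|+|1-1| = 3
Tile 1: at (0,2), goal (0,0), distance |0-0|+|2-0| = 2
Tile 2: at (0,3), goal (0,1), distance |0-0|+|3-1| = 2
Tile 5: at (1,0), goal (1,0), distance |1-1|+|0-0| = 0
Tile 11: at (1,1), goal (2,2), distance |1-2|+|1-2| = 2
Tile 9: at (1,2), goal (2,0), distance |1-2|+|2-0| = 3
Tile 15: at (1,3), goal (3,2), distance |1-3|+|3-2| = 3
Tile 3: at (2,0), goal (0,2), distance |2-0|+|0-2| = 4
Tile 6: at (2,1), goal (1,1), distance |2-1|+|1-1| = 1
Tile 4: at (2,2), goal (0,3), distance |2-0|+|2-3| = 3
Tile 10: at (3,0), goal (2,1), distance |3-2|+|0-1| = 2
Tile 8: at (3,1), goal (1,3), distance |3-1|+|1-3| = 4
Tile 12: at (3,2), goal (2,3), distance |3-2|+|2-3| = 2
Tile 7: at (3,3), goal (1,2), distance |3-1|+|3-2| = 3
Sum: 3 + 3 + 2 + 2 + 0 + 2 + 3 + 3 + 4 + 1 + 3 + 2 + 4 + 2 + 3 = 37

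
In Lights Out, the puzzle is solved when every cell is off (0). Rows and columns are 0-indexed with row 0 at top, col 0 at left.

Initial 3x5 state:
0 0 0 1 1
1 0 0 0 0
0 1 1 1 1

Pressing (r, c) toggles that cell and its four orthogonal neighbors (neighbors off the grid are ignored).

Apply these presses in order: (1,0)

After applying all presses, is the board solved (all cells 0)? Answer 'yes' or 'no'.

After press 1 at (1,0):
1 0 0 1 1
0 1 0 0 0
1 1 1 1 1

Lights still on: 9

Answer: no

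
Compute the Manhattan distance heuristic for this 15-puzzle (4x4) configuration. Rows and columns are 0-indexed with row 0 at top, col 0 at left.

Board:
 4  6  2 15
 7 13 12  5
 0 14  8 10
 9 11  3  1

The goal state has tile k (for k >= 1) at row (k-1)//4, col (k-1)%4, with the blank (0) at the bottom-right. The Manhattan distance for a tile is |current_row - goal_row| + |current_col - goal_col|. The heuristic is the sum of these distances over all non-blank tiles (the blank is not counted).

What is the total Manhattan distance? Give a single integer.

Answer: 36

Derivation:
Tile 4: (0,0)->(0,3) = 3
Tile 6: (0,1)->(1,1) = 1
Tile 2: (0,2)->(0,1) = 1
Tile 15: (0,3)->(3,2) = 4
Tile 7: (1,0)->(1,2) = 2
Tile 13: (1,1)->(3,0) = 3
Tile 12: (1,2)->(2,3) = 2
Tile 5: (1,3)->(1,0) = 3
Tile 14: (2,1)->(3,1) = 1
Tile 8: (2,2)->(1,3) = 2
Tile 10: (2,3)->(2,1) = 2
Tile 9: (3,0)->(2,0) = 1
Tile 11: (3,1)->(2,2) = 2
Tile 3: (3,2)->(0,2) = 3
Tile 1: (3,3)->(0,0) = 6
Sum: 3 + 1 + 1 + 4 + 2 + 3 + 2 + 3 + 1 + 2 + 2 + 1 + 2 + 3 + 6 = 36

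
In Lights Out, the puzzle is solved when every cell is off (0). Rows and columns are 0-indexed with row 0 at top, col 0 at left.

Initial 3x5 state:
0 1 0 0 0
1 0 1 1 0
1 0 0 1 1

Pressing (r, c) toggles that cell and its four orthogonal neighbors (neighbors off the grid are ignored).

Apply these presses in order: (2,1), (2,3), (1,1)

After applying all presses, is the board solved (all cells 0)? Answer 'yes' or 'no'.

Answer: yes

Derivation:
After press 1 at (2,1):
0 1 0 0 0
1 1 1 1 0
0 1 1 1 1

After press 2 at (2,3):
0 1 0 0 0
1 1 1 0 0
0 1 0 0 0

After press 3 at (1,1):
0 0 0 0 0
0 0 0 0 0
0 0 0 0 0

Lights still on: 0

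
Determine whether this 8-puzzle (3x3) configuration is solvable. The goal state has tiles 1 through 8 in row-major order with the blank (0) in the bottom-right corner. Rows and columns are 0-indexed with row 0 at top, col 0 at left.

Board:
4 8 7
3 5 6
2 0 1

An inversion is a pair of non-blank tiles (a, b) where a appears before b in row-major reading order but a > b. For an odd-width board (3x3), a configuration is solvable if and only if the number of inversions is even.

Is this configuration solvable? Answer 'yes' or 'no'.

Inversions (pairs i<j in row-major order where tile[i] > tile[j] > 0): 21
21 is odd, so the puzzle is not solvable.

Answer: no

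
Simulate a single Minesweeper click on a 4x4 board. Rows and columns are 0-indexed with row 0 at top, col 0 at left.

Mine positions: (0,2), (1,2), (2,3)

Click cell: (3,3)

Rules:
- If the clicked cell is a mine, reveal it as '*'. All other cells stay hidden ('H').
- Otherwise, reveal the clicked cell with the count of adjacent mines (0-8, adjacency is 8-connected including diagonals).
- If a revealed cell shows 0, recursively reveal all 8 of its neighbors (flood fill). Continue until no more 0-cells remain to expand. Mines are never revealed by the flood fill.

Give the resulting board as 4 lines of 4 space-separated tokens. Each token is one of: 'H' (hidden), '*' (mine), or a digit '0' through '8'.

H H H H
H H H H
H H H H
H H H 1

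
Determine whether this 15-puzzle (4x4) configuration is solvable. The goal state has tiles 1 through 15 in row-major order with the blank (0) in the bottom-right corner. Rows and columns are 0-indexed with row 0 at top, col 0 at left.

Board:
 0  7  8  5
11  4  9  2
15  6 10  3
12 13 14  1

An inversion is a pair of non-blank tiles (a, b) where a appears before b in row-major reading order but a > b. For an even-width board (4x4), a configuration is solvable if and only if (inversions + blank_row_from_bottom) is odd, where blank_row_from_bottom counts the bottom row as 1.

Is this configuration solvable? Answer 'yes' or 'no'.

Answer: no

Derivation:
Inversions: 46
Blank is in row 0 (0-indexed from top), which is row 4 counting from the bottom (bottom = 1).
46 + 4 = 50, which is even, so the puzzle is not solvable.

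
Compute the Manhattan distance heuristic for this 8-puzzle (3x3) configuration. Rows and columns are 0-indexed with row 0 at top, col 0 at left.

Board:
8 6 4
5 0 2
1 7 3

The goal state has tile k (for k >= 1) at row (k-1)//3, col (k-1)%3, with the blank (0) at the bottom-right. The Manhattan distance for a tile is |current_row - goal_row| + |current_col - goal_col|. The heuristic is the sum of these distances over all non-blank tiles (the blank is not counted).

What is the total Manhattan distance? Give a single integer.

Answer: 16

Derivation:
Tile 8: (0,0)->(2,1) = 3
Tile 6: (0,1)->(1,2) = 2
Tile 4: (0,2)->(1,0) = 3
Tile 5: (1,0)->(1,1) = 1
Tile 2: (1,2)->(0,1) = 2
Tile 1: (2,0)->(0,0) = 2
Tile 7: (2,1)->(2,0) = 1
Tile 3: (2,2)->(0,2) = 2
Sum: 3 + 2 + 3 + 1 + 2 + 2 + 1 + 2 = 16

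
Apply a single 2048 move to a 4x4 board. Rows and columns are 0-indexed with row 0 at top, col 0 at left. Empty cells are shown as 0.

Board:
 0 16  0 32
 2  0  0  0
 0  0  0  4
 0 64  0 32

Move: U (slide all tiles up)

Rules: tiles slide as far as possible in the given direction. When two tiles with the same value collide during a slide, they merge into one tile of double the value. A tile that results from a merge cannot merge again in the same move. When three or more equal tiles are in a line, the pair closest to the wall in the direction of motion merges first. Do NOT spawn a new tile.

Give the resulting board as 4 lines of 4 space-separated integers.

Answer:  2 16  0 32
 0 64  0  4
 0  0  0 32
 0  0  0  0

Derivation:
Slide up:
col 0: [0, 2, 0, 0] -> [2, 0, 0, 0]
col 1: [16, 0, 0, 64] -> [16, 64, 0, 0]
col 2: [0, 0, 0, 0] -> [0, 0, 0, 0]
col 3: [32, 0, 4, 32] -> [32, 4, 32, 0]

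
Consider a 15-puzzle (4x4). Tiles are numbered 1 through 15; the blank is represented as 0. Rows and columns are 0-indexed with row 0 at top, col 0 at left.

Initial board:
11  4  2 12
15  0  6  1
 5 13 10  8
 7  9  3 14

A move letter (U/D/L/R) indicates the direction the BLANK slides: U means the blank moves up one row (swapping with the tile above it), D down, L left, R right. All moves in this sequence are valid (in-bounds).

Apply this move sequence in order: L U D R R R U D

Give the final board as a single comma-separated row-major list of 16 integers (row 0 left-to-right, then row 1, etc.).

After move 1 (L):
11  4  2 12
 0 15  6  1
 5 13 10  8
 7  9  3 14

After move 2 (U):
 0  4  2 12
11 15  6  1
 5 13 10  8
 7  9  3 14

After move 3 (D):
11  4  2 12
 0 15  6  1
 5 13 10  8
 7  9  3 14

After move 4 (R):
11  4  2 12
15  0  6  1
 5 13 10  8
 7  9  3 14

After move 5 (R):
11  4  2 12
15  6  0  1
 5 13 10  8
 7  9  3 14

After move 6 (R):
11  4  2 12
15  6  1  0
 5 13 10  8
 7  9  3 14

After move 7 (U):
11  4  2  0
15  6  1 12
 5 13 10  8
 7  9  3 14

After move 8 (D):
11  4  2 12
15  6  1  0
 5 13 10  8
 7  9  3 14

Answer: 11, 4, 2, 12, 15, 6, 1, 0, 5, 13, 10, 8, 7, 9, 3, 14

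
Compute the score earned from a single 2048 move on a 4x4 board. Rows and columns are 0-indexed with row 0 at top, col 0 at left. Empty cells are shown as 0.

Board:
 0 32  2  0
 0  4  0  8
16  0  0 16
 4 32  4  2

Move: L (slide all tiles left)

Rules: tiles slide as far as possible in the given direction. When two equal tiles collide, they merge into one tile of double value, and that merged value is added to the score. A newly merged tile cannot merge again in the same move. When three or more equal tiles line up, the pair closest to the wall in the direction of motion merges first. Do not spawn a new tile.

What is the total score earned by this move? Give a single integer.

Answer: 32

Derivation:
Slide left:
row 0: [0, 32, 2, 0] -> [32, 2, 0, 0]  score +0 (running 0)
row 1: [0, 4, 0, 8] -> [4, 8, 0, 0]  score +0 (running 0)
row 2: [16, 0, 0, 16] -> [32, 0, 0, 0]  score +32 (running 32)
row 3: [4, 32, 4, 2] -> [4, 32, 4, 2]  score +0 (running 32)
Board after move:
32  2  0  0
 4  8  0  0
32  0  0  0
 4 32  4  2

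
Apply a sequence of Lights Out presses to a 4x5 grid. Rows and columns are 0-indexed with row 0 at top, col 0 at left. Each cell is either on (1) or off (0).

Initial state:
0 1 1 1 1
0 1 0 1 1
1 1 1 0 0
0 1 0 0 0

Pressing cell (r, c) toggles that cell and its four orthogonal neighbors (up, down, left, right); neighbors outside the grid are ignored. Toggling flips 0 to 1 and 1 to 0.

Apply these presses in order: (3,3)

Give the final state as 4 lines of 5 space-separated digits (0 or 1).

Answer: 0 1 1 1 1
0 1 0 1 1
1 1 1 1 0
0 1 1 1 1

Derivation:
After press 1 at (3,3):
0 1 1 1 1
0 1 0 1 1
1 1 1 1 0
0 1 1 1 1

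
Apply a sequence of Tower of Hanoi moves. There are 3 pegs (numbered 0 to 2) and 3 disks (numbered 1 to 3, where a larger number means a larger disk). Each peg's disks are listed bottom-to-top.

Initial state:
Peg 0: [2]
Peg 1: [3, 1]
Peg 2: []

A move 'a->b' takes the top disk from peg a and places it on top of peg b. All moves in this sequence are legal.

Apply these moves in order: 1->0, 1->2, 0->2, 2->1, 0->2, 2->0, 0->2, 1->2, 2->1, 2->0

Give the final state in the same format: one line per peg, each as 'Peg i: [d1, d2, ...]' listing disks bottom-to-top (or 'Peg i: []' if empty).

Answer: Peg 0: [2]
Peg 1: [1]
Peg 2: [3]

Derivation:
After move 1 (1->0):
Peg 0: [2, 1]
Peg 1: [3]
Peg 2: []

After move 2 (1->2):
Peg 0: [2, 1]
Peg 1: []
Peg 2: [3]

After move 3 (0->2):
Peg 0: [2]
Peg 1: []
Peg 2: [3, 1]

After move 4 (2->1):
Peg 0: [2]
Peg 1: [1]
Peg 2: [3]

After move 5 (0->2):
Peg 0: []
Peg 1: [1]
Peg 2: [3, 2]

After move 6 (2->0):
Peg 0: [2]
Peg 1: [1]
Peg 2: [3]

After move 7 (0->2):
Peg 0: []
Peg 1: [1]
Peg 2: [3, 2]

After move 8 (1->2):
Peg 0: []
Peg 1: []
Peg 2: [3, 2, 1]

After move 9 (2->1):
Peg 0: []
Peg 1: [1]
Peg 2: [3, 2]

After move 10 (2->0):
Peg 0: [2]
Peg 1: [1]
Peg 2: [3]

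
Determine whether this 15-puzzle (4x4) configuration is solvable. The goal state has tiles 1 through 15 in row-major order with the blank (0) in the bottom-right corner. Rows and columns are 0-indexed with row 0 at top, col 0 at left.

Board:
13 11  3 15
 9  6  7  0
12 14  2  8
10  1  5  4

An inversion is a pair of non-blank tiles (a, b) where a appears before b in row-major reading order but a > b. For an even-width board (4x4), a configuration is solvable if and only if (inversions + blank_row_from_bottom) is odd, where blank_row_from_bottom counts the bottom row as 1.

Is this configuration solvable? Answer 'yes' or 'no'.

Inversions: 70
Blank is in row 1 (0-indexed from top), which is row 3 counting from the bottom (bottom = 1).
70 + 3 = 73, which is odd, so the puzzle is solvable.

Answer: yes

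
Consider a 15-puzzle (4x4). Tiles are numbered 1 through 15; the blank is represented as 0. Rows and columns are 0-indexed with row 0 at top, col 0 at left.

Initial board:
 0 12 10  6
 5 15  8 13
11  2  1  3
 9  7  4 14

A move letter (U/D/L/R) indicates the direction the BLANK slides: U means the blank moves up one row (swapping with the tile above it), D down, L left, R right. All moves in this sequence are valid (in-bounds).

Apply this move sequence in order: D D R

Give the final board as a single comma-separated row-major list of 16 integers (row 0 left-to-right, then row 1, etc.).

After move 1 (D):
 5 12 10  6
 0 15  8 13
11  2  1  3
 9  7  4 14

After move 2 (D):
 5 12 10  6
11 15  8 13
 0  2  1  3
 9  7  4 14

After move 3 (R):
 5 12 10  6
11 15  8 13
 2  0  1  3
 9  7  4 14

Answer: 5, 12, 10, 6, 11, 15, 8, 13, 2, 0, 1, 3, 9, 7, 4, 14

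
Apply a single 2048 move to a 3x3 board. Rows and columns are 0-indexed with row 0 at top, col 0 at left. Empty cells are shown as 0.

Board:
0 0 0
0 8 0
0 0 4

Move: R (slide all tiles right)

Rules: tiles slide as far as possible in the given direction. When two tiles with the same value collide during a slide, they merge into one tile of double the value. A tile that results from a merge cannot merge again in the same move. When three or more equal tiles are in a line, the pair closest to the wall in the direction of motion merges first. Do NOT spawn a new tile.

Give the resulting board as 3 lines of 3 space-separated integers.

Slide right:
row 0: [0, 0, 0] -> [0, 0, 0]
row 1: [0, 8, 0] -> [0, 0, 8]
row 2: [0, 0, 4] -> [0, 0, 4]

Answer: 0 0 0
0 0 8
0 0 4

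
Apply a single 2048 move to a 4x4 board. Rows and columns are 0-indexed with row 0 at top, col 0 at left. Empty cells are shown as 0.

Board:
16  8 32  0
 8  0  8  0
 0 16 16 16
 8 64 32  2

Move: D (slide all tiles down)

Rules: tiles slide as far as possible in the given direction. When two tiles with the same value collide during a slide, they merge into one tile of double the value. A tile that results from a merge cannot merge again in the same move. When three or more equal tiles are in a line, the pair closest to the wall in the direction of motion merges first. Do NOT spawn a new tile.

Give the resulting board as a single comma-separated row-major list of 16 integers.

Answer: 0, 0, 32, 0, 0, 8, 8, 0, 16, 16, 16, 16, 16, 64, 32, 2

Derivation:
Slide down:
col 0: [16, 8, 0, 8] -> [0, 0, 16, 16]
col 1: [8, 0, 16, 64] -> [0, 8, 16, 64]
col 2: [32, 8, 16, 32] -> [32, 8, 16, 32]
col 3: [0, 0, 16, 2] -> [0, 0, 16, 2]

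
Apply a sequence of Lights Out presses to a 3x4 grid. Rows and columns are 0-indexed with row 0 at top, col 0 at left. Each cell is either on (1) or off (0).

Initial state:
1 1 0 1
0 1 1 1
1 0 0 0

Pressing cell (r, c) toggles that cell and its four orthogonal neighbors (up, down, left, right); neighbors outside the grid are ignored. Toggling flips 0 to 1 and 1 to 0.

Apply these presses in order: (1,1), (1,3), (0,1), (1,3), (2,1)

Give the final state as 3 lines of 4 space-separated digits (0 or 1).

Answer: 0 1 1 1
1 0 0 1
0 0 1 0

Derivation:
After press 1 at (1,1):
1 0 0 1
1 0 0 1
1 1 0 0

After press 2 at (1,3):
1 0 0 0
1 0 1 0
1 1 0 1

After press 3 at (0,1):
0 1 1 0
1 1 1 0
1 1 0 1

After press 4 at (1,3):
0 1 1 1
1 1 0 1
1 1 0 0

After press 5 at (2,1):
0 1 1 1
1 0 0 1
0 0 1 0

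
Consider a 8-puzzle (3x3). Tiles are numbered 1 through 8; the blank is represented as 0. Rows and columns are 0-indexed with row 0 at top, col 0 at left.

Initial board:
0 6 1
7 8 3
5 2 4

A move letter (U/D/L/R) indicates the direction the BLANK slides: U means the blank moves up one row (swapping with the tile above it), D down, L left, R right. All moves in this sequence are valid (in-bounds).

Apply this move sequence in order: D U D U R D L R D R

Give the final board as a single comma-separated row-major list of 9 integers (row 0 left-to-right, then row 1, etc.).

After move 1 (D):
7 6 1
0 8 3
5 2 4

After move 2 (U):
0 6 1
7 8 3
5 2 4

After move 3 (D):
7 6 1
0 8 3
5 2 4

After move 4 (U):
0 6 1
7 8 3
5 2 4

After move 5 (R):
6 0 1
7 8 3
5 2 4

After move 6 (D):
6 8 1
7 0 3
5 2 4

After move 7 (L):
6 8 1
0 7 3
5 2 4

After move 8 (R):
6 8 1
7 0 3
5 2 4

After move 9 (D):
6 8 1
7 2 3
5 0 4

After move 10 (R):
6 8 1
7 2 3
5 4 0

Answer: 6, 8, 1, 7, 2, 3, 5, 4, 0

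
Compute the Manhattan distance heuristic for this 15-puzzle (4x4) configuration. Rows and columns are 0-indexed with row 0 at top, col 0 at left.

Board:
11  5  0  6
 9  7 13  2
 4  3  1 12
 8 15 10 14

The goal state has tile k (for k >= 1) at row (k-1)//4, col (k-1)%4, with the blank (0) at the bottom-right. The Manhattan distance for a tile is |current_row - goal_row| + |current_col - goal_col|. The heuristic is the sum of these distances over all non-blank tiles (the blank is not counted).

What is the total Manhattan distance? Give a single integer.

Answer: 40

Derivation:
Tile 11: at (0,0), goal (2,2), distance |0-2|+|0-2| = 4
Tile 5: at (0,1), goal (1,0), distance |0-1|+|1-0| = 2
Tile 6: at (0,3), goal (1,1), distance |0-1|+|3-1| = 3
Tile 9: at (1,0), goal (2,0), distance |1-2|+|0-0| = 1
Tile 7: at (1,1), goal (1,2), distance |1-1|+|1-2| = 1
Tile 13: at (1,2), goal (3,0), distance |1-3|+|2-0| = 4
Tile 2: at (1,3), goal (0,1), distance |1-0|+|3-1| = 3
Tile 4: at (2,0), goal (0,3), distance |2-0|+|0-3| = 5
Tile 3: at (2,1), goal (0,2), distance |2-0|+|1-2| = 3
Tile 1: at (2,2), goal (0,0), distance |2-0|+|2-0| = 4
Tile 12: at (2,3), goal (2,3), distance |2-2|+|3-3| = 0
Tile 8: at (3,0), goal (1,3), distance |3-1|+|0-3| = 5
Tile 15: at (3,1), goal (3,2), distance |3-3|+|1-2| = 1
Tile 10: at (3,2), goal (2,1), distance |3-2|+|2-1| = 2
Tile 14: at (3,3), goal (3,1), distance |3-3|+|3-1| = 2
Sum: 4 + 2 + 3 + 1 + 1 + 4 + 3 + 5 + 3 + 4 + 0 + 5 + 1 + 2 + 2 = 40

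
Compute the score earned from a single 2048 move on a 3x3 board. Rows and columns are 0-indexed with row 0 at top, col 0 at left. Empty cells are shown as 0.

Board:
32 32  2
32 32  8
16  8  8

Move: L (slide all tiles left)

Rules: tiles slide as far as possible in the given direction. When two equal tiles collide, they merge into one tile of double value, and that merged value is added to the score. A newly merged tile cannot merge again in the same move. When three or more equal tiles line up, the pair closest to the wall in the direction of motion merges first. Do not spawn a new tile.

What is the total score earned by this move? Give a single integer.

Slide left:
row 0: [32, 32, 2] -> [64, 2, 0]  score +64 (running 64)
row 1: [32, 32, 8] -> [64, 8, 0]  score +64 (running 128)
row 2: [16, 8, 8] -> [16, 16, 0]  score +16 (running 144)
Board after move:
64  2  0
64  8  0
16 16  0

Answer: 144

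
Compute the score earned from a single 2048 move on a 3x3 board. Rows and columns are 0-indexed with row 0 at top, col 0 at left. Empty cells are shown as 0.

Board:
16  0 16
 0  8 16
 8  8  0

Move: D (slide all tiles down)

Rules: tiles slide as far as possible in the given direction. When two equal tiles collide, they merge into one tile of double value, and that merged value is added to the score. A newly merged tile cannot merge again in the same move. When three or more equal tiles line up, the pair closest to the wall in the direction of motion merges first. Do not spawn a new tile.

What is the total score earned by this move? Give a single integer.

Answer: 48

Derivation:
Slide down:
col 0: [16, 0, 8] -> [0, 16, 8]  score +0 (running 0)
col 1: [0, 8, 8] -> [0, 0, 16]  score +16 (running 16)
col 2: [16, 16, 0] -> [0, 0, 32]  score +32 (running 48)
Board after move:
 0  0  0
16  0  0
 8 16 32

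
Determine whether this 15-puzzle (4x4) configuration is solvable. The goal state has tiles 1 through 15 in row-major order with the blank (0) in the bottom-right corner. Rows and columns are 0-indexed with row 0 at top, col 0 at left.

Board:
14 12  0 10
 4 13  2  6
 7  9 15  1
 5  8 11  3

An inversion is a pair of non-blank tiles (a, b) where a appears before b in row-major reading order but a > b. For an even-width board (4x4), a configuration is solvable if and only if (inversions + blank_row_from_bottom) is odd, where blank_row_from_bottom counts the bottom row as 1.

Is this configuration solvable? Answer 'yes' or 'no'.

Answer: no

Derivation:
Inversions: 64
Blank is in row 0 (0-indexed from top), which is row 4 counting from the bottom (bottom = 1).
64 + 4 = 68, which is even, so the puzzle is not solvable.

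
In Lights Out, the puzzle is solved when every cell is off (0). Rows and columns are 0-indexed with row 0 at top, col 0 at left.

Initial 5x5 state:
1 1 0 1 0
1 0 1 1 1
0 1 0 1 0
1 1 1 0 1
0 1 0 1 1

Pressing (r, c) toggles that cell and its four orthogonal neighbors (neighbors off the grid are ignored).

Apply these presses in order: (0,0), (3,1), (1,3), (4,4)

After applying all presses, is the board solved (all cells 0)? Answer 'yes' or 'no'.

After press 1 at (0,0):
0 0 0 1 0
0 0 1 1 1
0 1 0 1 0
1 1 1 0 1
0 1 0 1 1

After press 2 at (3,1):
0 0 0 1 0
0 0 1 1 1
0 0 0 1 0
0 0 0 0 1
0 0 0 1 1

After press 3 at (1,3):
0 0 0 0 0
0 0 0 0 0
0 0 0 0 0
0 0 0 0 1
0 0 0 1 1

After press 4 at (4,4):
0 0 0 0 0
0 0 0 0 0
0 0 0 0 0
0 0 0 0 0
0 0 0 0 0

Lights still on: 0

Answer: yes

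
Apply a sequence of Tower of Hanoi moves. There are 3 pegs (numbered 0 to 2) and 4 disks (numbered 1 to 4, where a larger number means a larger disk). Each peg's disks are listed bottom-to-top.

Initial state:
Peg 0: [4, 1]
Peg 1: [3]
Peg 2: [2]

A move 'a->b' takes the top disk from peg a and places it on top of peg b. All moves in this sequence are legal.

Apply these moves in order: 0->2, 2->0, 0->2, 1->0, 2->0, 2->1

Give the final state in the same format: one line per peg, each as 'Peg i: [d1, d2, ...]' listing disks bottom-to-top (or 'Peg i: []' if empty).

After move 1 (0->2):
Peg 0: [4]
Peg 1: [3]
Peg 2: [2, 1]

After move 2 (2->0):
Peg 0: [4, 1]
Peg 1: [3]
Peg 2: [2]

After move 3 (0->2):
Peg 0: [4]
Peg 1: [3]
Peg 2: [2, 1]

After move 4 (1->0):
Peg 0: [4, 3]
Peg 1: []
Peg 2: [2, 1]

After move 5 (2->0):
Peg 0: [4, 3, 1]
Peg 1: []
Peg 2: [2]

After move 6 (2->1):
Peg 0: [4, 3, 1]
Peg 1: [2]
Peg 2: []

Answer: Peg 0: [4, 3, 1]
Peg 1: [2]
Peg 2: []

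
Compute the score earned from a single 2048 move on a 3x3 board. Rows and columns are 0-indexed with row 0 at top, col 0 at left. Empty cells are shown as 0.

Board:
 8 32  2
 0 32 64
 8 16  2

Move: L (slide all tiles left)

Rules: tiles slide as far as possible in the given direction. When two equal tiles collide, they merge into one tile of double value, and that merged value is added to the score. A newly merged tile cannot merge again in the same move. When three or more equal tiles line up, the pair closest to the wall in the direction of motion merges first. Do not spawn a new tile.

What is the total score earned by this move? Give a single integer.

Answer: 0

Derivation:
Slide left:
row 0: [8, 32, 2] -> [8, 32, 2]  score +0 (running 0)
row 1: [0, 32, 64] -> [32, 64, 0]  score +0 (running 0)
row 2: [8, 16, 2] -> [8, 16, 2]  score +0 (running 0)
Board after move:
 8 32  2
32 64  0
 8 16  2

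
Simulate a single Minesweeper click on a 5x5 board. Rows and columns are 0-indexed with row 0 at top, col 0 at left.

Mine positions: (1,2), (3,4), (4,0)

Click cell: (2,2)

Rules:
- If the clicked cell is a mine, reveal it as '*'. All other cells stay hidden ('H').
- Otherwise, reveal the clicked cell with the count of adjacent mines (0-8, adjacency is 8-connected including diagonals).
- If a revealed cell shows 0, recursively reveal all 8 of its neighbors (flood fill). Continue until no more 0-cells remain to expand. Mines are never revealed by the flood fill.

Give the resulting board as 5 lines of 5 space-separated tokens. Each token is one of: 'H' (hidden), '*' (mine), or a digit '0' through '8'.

H H H H H
H H H H H
H H 1 H H
H H H H H
H H H H H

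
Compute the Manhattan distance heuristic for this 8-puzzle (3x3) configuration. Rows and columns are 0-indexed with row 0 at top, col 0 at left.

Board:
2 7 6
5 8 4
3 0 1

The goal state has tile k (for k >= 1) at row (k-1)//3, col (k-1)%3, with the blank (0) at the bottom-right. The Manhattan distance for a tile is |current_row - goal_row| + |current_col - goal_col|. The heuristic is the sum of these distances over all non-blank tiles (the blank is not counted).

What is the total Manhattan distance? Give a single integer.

Tile 2: at (0,0), goal (0,1), distance |0-0|+|0-1| = 1
Tile 7: at (0,1), goal (2,0), distance |0-2|+|1-0| = 3
Tile 6: at (0,2), goal (1,2), distance |0-1|+|2-2| = 1
Tile 5: at (1,0), goal (1,1), distance |1-1|+|0-1| = 1
Tile 8: at (1,1), goal (2,1), distance |1-2|+|1-1| = 1
Tile 4: at (1,2), goal (1,0), distance |1-1|+|2-0| = 2
Tile 3: at (2,0), goal (0,2), distance |2-0|+|0-2| = 4
Tile 1: at (2,2), goal (0,0), distance |2-0|+|2-0| = 4
Sum: 1 + 3 + 1 + 1 + 1 + 2 + 4 + 4 = 17

Answer: 17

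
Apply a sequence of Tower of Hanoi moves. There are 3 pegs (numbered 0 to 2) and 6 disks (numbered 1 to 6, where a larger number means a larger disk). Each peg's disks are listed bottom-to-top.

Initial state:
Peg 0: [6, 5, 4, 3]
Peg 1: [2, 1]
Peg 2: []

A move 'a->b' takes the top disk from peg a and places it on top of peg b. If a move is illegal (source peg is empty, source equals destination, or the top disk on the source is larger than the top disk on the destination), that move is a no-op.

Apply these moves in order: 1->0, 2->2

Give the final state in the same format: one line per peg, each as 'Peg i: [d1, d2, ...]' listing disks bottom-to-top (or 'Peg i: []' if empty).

After move 1 (1->0):
Peg 0: [6, 5, 4, 3, 1]
Peg 1: [2]
Peg 2: []

After move 2 (2->2):
Peg 0: [6, 5, 4, 3, 1]
Peg 1: [2]
Peg 2: []

Answer: Peg 0: [6, 5, 4, 3, 1]
Peg 1: [2]
Peg 2: []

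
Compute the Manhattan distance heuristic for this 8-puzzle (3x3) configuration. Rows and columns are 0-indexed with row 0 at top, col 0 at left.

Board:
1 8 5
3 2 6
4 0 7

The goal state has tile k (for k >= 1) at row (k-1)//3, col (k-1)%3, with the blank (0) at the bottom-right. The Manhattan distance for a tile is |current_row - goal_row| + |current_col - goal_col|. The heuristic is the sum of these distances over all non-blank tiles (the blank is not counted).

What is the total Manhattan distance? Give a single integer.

Answer: 11

Derivation:
Tile 1: at (0,0), goal (0,0), distance |0-0|+|0-0| = 0
Tile 8: at (0,1), goal (2,1), distance |0-2|+|1-1| = 2
Tile 5: at (0,2), goal (1,1), distance |0-1|+|2-1| = 2
Tile 3: at (1,0), goal (0,2), distance |1-0|+|0-2| = 3
Tile 2: at (1,1), goal (0,1), distance |1-0|+|1-1| = 1
Tile 6: at (1,2), goal (1,2), distance |1-1|+|2-2| = 0
Tile 4: at (2,0), goal (1,0), distance |2-1|+|0-0| = 1
Tile 7: at (2,2), goal (2,0), distance |2-2|+|2-0| = 2
Sum: 0 + 2 + 2 + 3 + 1 + 0 + 1 + 2 = 11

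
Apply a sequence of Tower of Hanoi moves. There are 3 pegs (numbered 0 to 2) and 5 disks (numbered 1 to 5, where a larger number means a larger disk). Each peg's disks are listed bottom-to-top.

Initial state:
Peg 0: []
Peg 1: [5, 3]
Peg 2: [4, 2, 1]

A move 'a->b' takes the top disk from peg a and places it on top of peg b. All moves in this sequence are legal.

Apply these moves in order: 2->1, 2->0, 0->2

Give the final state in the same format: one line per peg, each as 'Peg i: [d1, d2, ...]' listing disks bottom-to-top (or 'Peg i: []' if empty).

Answer: Peg 0: []
Peg 1: [5, 3, 1]
Peg 2: [4, 2]

Derivation:
After move 1 (2->1):
Peg 0: []
Peg 1: [5, 3, 1]
Peg 2: [4, 2]

After move 2 (2->0):
Peg 0: [2]
Peg 1: [5, 3, 1]
Peg 2: [4]

After move 3 (0->2):
Peg 0: []
Peg 1: [5, 3, 1]
Peg 2: [4, 2]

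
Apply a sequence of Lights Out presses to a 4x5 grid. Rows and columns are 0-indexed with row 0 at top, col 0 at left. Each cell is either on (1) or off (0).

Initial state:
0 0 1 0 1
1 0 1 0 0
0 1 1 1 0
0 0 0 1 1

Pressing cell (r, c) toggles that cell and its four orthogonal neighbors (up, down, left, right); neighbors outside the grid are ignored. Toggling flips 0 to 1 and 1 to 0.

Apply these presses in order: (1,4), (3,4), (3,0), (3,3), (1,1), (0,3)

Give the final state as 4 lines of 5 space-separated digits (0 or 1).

Answer: 0 1 0 1 1
0 1 0 0 1
1 0 1 0 0
1 1 1 1 1

Derivation:
After press 1 at (1,4):
0 0 1 0 0
1 0 1 1 1
0 1 1 1 1
0 0 0 1 1

After press 2 at (3,4):
0 0 1 0 0
1 0 1 1 1
0 1 1 1 0
0 0 0 0 0

After press 3 at (3,0):
0 0 1 0 0
1 0 1 1 1
1 1 1 1 0
1 1 0 0 0

After press 4 at (3,3):
0 0 1 0 0
1 0 1 1 1
1 1 1 0 0
1 1 1 1 1

After press 5 at (1,1):
0 1 1 0 0
0 1 0 1 1
1 0 1 0 0
1 1 1 1 1

After press 6 at (0,3):
0 1 0 1 1
0 1 0 0 1
1 0 1 0 0
1 1 1 1 1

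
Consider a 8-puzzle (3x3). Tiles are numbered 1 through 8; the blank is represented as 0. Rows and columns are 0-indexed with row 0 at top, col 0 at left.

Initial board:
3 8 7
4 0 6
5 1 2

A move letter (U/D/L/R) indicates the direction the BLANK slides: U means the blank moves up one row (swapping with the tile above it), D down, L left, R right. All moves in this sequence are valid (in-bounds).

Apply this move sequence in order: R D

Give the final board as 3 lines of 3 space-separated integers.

Answer: 3 8 7
4 6 2
5 1 0

Derivation:
After move 1 (R):
3 8 7
4 6 0
5 1 2

After move 2 (D):
3 8 7
4 6 2
5 1 0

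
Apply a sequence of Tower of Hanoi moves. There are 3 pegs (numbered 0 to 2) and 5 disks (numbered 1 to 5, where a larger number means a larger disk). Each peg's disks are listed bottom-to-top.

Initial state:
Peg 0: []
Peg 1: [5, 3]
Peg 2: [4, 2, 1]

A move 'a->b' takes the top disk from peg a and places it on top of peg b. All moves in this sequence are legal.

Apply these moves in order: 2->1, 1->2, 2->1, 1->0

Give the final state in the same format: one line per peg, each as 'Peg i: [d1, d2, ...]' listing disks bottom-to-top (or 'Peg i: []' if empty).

Answer: Peg 0: [1]
Peg 1: [5, 3]
Peg 2: [4, 2]

Derivation:
After move 1 (2->1):
Peg 0: []
Peg 1: [5, 3, 1]
Peg 2: [4, 2]

After move 2 (1->2):
Peg 0: []
Peg 1: [5, 3]
Peg 2: [4, 2, 1]

After move 3 (2->1):
Peg 0: []
Peg 1: [5, 3, 1]
Peg 2: [4, 2]

After move 4 (1->0):
Peg 0: [1]
Peg 1: [5, 3]
Peg 2: [4, 2]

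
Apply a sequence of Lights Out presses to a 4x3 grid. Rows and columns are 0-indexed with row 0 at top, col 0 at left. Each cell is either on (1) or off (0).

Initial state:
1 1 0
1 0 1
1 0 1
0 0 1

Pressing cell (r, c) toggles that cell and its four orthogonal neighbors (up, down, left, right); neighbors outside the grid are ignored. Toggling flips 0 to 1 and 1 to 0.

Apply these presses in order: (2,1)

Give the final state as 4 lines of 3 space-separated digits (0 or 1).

After press 1 at (2,1):
1 1 0
1 1 1
0 1 0
0 1 1

Answer: 1 1 0
1 1 1
0 1 0
0 1 1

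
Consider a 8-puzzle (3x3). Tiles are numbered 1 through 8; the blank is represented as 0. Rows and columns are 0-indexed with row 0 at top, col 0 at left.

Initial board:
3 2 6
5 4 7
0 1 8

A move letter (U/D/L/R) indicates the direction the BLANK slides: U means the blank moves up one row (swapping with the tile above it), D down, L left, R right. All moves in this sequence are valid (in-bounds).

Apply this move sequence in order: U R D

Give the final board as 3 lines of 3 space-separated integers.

After move 1 (U):
3 2 6
0 4 7
5 1 8

After move 2 (R):
3 2 6
4 0 7
5 1 8

After move 3 (D):
3 2 6
4 1 7
5 0 8

Answer: 3 2 6
4 1 7
5 0 8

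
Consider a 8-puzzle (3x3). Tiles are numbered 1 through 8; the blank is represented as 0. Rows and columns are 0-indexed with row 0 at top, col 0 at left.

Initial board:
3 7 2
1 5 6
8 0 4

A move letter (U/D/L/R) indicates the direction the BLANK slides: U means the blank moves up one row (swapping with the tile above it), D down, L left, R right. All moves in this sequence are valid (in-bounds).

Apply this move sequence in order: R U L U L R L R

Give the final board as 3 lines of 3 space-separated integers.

Answer: 3 0 2
1 7 5
8 4 6

Derivation:
After move 1 (R):
3 7 2
1 5 6
8 4 0

After move 2 (U):
3 7 2
1 5 0
8 4 6

After move 3 (L):
3 7 2
1 0 5
8 4 6

After move 4 (U):
3 0 2
1 7 5
8 4 6

After move 5 (L):
0 3 2
1 7 5
8 4 6

After move 6 (R):
3 0 2
1 7 5
8 4 6

After move 7 (L):
0 3 2
1 7 5
8 4 6

After move 8 (R):
3 0 2
1 7 5
8 4 6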